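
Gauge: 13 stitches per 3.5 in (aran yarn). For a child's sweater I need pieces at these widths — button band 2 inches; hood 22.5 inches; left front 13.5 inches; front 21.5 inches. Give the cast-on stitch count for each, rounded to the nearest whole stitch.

button band 7; hood 84; left front 50; front 80.

Rate = 13/3.5 = 3.714 sts per in.
button band: 2 × 3.714 = 7.43 → 7.
hood: 22.5 × 3.714 = 83.57 → 84.
left front: 13.5 × 3.714 = 50.14 → 50.
front: 21.5 × 3.714 = 79.86 → 80.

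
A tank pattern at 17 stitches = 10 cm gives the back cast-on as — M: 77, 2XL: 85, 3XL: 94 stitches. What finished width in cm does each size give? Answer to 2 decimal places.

M 45.29 cm; 2XL 50.00 cm; 3XL 55.29 cm.

17/10 = 1.7 sts per cm.
M: 77 / 1.7 = 45.294 → 45.29 cm.
2XL: 85 / 1.7 = 50.000 → 50.00 cm.
3XL: 94 / 1.7 = 55.294 → 55.29 cm.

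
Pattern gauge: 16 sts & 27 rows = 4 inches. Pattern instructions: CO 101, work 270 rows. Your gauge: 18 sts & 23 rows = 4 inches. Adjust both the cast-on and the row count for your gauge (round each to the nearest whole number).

Cast on 114 stitches; work 230 rows.

Stitches: 101 × 18/16 = 113.62 → 114.
Rows: 270 × 23/27 = 230.00 → 230.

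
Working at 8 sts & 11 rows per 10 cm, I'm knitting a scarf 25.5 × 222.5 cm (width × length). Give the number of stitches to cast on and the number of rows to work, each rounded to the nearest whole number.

Cast on 20 stitches and work 245 rows.

Stitch gauge = 8/10 = 0.8 sts/cm; 25.5 × 0.8 = 20.40 → 20 sts.
Row gauge = 11/10 = 1.1 rows/cm; 222.5 × 1.1 = 244.75 → 245 rows.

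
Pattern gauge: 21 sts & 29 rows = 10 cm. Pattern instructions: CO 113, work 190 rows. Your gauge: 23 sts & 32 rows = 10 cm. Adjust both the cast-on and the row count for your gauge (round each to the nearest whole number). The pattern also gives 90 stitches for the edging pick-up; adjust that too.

Stitches: 113 × 23/21 = 123.76 → 124.
Rows: 190 × 32/29 = 209.66 → 210.
edging pick-up: 90 × 23/21 = 98.57 → 99.

Cast on 124 stitches; work 210 rows; edging pick-up 99 stitches.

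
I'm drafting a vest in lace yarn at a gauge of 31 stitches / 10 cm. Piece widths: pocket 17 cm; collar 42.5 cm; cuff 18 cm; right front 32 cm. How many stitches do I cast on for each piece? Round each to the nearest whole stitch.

Rate = 31/10 = 3.1 sts per cm.
pocket: 17 × 3.1 = 52.70 → 53.
collar: 42.5 × 3.1 = 131.75 → 132.
cuff: 18 × 3.1 = 55.80 → 56.
right front: 32 × 3.1 = 99.20 → 99.

pocket 53; collar 132; cuff 56; right front 99.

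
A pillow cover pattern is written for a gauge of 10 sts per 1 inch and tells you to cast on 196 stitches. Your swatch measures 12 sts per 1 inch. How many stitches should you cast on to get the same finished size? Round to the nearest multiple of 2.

Scale factor = 12 / 10 = 1.200.
196 × 12 / 10 = 235.20 sts.
→ 236 sts.

236 stitches.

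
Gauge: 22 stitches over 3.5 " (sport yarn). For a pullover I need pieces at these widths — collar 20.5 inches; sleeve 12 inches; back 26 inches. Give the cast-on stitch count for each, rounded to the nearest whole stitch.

Rate = 22/3.5 = 6.286 sts per in.
collar: 20.5 × 6.286 = 128.86 → 129.
sleeve: 12 × 6.286 = 75.43 → 75.
back: 26 × 6.286 = 163.43 → 163.

collar 129; sleeve 75; back 163.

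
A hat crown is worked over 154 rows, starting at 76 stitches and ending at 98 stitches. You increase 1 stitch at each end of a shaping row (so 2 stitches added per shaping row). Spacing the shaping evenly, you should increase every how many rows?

Stitches to add: |98 − 76| = 22.
Shaping rows needed: 22 / 2 = 11.
154 rows / 11 = every 14 rows.

Increase every 14th row.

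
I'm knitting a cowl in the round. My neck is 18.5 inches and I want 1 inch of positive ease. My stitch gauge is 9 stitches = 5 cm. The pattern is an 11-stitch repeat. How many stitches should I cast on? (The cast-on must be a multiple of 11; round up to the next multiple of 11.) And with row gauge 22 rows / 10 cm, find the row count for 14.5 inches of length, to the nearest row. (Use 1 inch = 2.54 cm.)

Finished = 18.5 + 1 = 19.5 inches.
19.5 inches × 2.54 = 49.53 cm.
9/5 = 1.8 sts per cm; 49.53 × 1.8 = 89.15 sts.
Next multiple of 11 → 99.
14.5 inches = 36.83 cm; × 2.2 = 81.03 → 81 rows.

Cast on 99 stitches; work 81 rows.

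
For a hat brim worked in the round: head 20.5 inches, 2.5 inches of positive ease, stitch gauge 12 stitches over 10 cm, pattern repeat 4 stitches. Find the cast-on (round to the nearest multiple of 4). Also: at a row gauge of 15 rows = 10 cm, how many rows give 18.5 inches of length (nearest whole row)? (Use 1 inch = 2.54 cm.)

Finished = 20.5 + 2.5 = 23 inches.
23 inches × 2.54 = 58.42 cm.
12/10 = 1.2 sts per cm; 58.42 × 1.2 = 70.10 sts.
Nearest multiple of 4 → 72.
18.5 inches = 46.99 cm; × 1.5 = 70.48 → 70 rows.

Cast on 72 stitches; work 70 rows.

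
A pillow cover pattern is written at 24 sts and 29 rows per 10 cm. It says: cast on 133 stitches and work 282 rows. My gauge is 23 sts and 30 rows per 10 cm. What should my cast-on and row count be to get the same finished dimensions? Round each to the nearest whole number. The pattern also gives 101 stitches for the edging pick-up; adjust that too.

Stitches: 133 × 23/24 = 127.46 → 127.
Rows: 282 × 30/29 = 291.72 → 292.
edging pick-up: 101 × 23/24 = 96.79 → 97.

Cast on 127 stitches; work 292 rows; edging pick-up 97 stitches.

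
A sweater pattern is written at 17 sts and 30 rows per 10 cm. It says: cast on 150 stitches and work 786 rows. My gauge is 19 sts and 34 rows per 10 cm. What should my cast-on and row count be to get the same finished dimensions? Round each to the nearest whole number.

Cast on 168 stitches; work 891 rows.

Stitches: 150 × 19/17 = 167.65 → 168.
Rows: 786 × 34/30 = 890.80 → 891.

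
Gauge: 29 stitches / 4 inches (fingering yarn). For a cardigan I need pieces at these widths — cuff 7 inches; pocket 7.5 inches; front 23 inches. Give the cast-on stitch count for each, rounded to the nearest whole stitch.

cuff 51; pocket 54; front 167.

Rate = 29/4 = 7.25 sts per in.
cuff: 7 × 7.25 = 50.75 → 51.
pocket: 7.5 × 7.25 = 54.38 → 54.
front: 23 × 7.25 = 166.75 → 167.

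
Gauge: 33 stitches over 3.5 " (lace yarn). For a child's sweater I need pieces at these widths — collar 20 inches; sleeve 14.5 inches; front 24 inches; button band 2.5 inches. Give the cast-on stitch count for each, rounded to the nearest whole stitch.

collar 189; sleeve 137; front 226; button band 24.

Rate = 33/3.5 = 9.429 sts per in.
collar: 20 × 9.429 = 188.57 → 189.
sleeve: 14.5 × 9.429 = 136.71 → 137.
front: 24 × 9.429 = 226.29 → 226.
button band: 2.5 × 9.429 = 23.57 → 24.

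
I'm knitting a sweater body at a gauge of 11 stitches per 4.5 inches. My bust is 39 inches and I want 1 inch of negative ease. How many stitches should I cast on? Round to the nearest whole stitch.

Cast on 93 stitches.

Finished = 39 − 1 = 38 in.
11 / 4.5 = 2.444 sts per inch.
38.00 × 2.444 = 92.89 sts.
→ 93 sts.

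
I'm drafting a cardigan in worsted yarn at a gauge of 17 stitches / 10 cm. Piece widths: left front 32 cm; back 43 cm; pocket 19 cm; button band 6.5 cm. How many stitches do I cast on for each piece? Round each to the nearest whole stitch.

left front 54; back 73; pocket 32; button band 11.

Rate = 17/10 = 1.7 sts per cm.
left front: 32 × 1.7 = 54.40 → 54.
back: 43 × 1.7 = 73.10 → 73.
pocket: 19 × 1.7 = 32.30 → 32.
button band: 6.5 × 1.7 = 11.05 → 11.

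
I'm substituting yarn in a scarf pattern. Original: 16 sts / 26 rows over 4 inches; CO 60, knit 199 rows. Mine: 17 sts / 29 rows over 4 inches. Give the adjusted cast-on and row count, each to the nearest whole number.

Cast on 64 stitches; work 222 rows.

Stitches: 60 × 17/16 = 63.75 → 64.
Rows: 199 × 29/26 = 221.96 → 222.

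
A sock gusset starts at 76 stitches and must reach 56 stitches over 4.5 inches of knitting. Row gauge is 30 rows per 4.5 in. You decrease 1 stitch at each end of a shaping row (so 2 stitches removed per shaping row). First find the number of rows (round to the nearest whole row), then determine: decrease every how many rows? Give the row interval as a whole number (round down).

Decrease every 3rd row.

Rows = 4.5 × 6.667 = 30.0 → 30 rows.
Stitches to remove: 20 → 10 shaping rows (at 2 st each).
30 / 10 = 3.00 → every 3 rows.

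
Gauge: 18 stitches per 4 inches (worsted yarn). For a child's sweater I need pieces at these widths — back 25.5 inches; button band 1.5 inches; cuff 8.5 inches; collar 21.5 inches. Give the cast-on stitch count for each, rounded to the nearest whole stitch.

Rate = 18/4 = 4.5 sts per in.
back: 25.5 × 4.5 = 114.75 → 115.
button band: 1.5 × 4.5 = 6.75 → 7.
cuff: 8.5 × 4.5 = 38.25 → 38.
collar: 21.5 × 4.5 = 96.75 → 97.

back 115; button band 7; cuff 38; collar 97.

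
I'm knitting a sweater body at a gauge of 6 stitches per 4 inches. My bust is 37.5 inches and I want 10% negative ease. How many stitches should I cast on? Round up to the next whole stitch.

Cast on 51 stitches.

Finished = 37.5 × 0.90 = 33.75 in.
6 / 4 = 1.5 sts per inch.
33.75 × 1.5 = 50.62 sts.
→ 51 sts.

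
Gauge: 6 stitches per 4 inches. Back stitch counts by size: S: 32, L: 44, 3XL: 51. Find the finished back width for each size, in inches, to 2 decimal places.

6/4 = 1.5 sts per in.
S: 32 / 1.5 = 21.333 → 21.33 in.
L: 44 / 1.5 = 29.333 → 29.33 in.
3XL: 51 / 1.5 = 34.000 → 34.00 in.

S 21.33 inches; L 29.33 inches; 3XL 34.00 inches.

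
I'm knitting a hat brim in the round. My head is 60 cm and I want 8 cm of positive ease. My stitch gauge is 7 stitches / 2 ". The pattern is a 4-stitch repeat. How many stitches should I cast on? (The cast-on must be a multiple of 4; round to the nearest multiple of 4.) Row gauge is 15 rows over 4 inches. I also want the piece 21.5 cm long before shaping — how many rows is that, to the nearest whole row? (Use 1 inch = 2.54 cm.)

Finished = 60 + 8 = 68 cm.
68 cm × 1/2.54 = 26.77 inches.
7/2 = 3.5 sts per in; 26.77 × 3.5 = 93.70 sts.
Nearest multiple of 4 → 92.
21.5 cm = 8.46 inches; × 3.75 = 31.74 → 32 rows.

Cast on 92 stitches; work 32 rows.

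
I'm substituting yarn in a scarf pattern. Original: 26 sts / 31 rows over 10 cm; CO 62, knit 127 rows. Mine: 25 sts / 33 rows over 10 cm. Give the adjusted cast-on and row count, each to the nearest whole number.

Stitches: 62 × 25/26 = 59.62 → 60.
Rows: 127 × 33/31 = 135.19 → 135.

Cast on 60 stitches; work 135 rows.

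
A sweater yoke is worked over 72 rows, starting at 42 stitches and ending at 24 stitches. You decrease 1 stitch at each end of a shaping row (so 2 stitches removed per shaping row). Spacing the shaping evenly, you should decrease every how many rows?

Decrease every 8th row.

Stitches to remove: |24 − 42| = 18.
Shaping rows needed: 18 / 2 = 9.
72 rows / 9 = every 8 rows.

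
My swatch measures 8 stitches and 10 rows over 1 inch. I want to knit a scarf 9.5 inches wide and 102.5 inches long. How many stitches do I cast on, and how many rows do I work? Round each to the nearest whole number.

Cast on 76 stitches and work 1025 rows.

Stitch gauge = 8/1 = 8 sts/in; 9.5 × 8 = 76.00 → 76 sts.
Row gauge = 10/1 = 10 rows/in; 102.5 × 10 = 1025.00 → 1025 rows.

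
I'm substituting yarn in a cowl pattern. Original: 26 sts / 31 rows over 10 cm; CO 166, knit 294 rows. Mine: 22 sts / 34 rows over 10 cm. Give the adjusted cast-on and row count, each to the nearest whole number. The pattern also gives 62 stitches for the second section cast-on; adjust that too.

Cast on 140 stitches; work 322 rows; second section cast-on 52 stitches.

Stitches: 166 × 22/26 = 140.46 → 140.
Rows: 294 × 34/31 = 322.45 → 322.
second section cast-on: 62 × 22/26 = 52.46 → 52.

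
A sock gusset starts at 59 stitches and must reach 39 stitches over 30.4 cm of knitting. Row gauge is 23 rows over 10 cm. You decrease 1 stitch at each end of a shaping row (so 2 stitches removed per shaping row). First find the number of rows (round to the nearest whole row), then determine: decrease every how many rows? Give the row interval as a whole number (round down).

Rows = 30.4 × 2.3 = 69.9 → 70 rows.
Stitches to remove: 20 → 10 shaping rows (at 2 st each).
70 / 10 = 7.00 → every 7 rows.

Decrease every 7th row.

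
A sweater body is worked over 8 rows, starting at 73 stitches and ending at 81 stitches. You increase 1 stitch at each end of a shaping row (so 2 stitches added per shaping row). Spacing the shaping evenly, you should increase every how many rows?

Stitches to add: |81 − 73| = 8.
Shaping rows needed: 8 / 2 = 4.
8 rows / 4 = every 2 rows.

Increase every 2nd row.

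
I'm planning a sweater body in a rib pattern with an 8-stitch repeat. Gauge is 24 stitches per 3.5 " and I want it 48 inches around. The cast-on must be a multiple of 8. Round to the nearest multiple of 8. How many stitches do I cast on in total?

24 / 3.5 = 6.857 sts per inch.
48 × 6.857 = 329.14 sts.
Nearest multiple of 8: 328.

CO 328 sts.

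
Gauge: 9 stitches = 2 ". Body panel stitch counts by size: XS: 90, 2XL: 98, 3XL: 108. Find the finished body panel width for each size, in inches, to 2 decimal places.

XS 20.00 inches; 2XL 21.78 inches; 3XL 24.00 inches.

9/2 = 4.5 sts per in.
XS: 90 / 4.5 = 20.000 → 20.00 in.
2XL: 98 / 4.5 = 21.778 → 21.78 in.
3XL: 108 / 4.5 = 24.000 → 24.00 in.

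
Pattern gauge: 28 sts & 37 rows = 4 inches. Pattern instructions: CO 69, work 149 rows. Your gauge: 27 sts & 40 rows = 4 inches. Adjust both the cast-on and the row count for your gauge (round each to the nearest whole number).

Stitches: 69 × 27/28 = 66.54 → 67.
Rows: 149 × 40/37 = 161.08 → 161.

Cast on 67 stitches; work 161 rows.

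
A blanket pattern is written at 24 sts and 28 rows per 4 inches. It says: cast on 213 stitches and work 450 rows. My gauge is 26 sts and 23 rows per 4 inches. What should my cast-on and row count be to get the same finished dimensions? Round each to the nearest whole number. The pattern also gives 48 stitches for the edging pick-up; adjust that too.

Stitches: 213 × 26/24 = 230.75 → 231.
Rows: 450 × 23/28 = 369.64 → 370.
edging pick-up: 48 × 26/24 = 52.00 → 52.

Cast on 231 stitches; work 370 rows; edging pick-up 52 stitches.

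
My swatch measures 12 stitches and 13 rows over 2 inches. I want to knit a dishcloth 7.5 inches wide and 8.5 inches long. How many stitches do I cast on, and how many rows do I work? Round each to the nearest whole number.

Stitch gauge = 12/2 = 6 sts/in; 7.5 × 6 = 45.00 → 45 sts.
Row gauge = 13/2 = 6.5 rows/in; 8.5 × 6.5 = 55.25 → 55 rows.

Cast on 45 stitches and work 55 rows.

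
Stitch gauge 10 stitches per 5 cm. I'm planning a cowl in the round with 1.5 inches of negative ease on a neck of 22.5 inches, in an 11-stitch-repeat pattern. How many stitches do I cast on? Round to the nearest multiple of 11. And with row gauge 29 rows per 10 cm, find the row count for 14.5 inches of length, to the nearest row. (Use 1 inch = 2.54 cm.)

Cast on 110 stitches; work 107 rows.

Finished = 22.5 − 1.5 = 21 inches.
21 inches × 2.54 = 53.34 cm.
10/5 = 2 sts per cm; 53.34 × 2 = 106.68 sts.
Nearest multiple of 11 → 110.
14.5 inches = 36.83 cm; × 2.9 = 106.81 → 107 rows.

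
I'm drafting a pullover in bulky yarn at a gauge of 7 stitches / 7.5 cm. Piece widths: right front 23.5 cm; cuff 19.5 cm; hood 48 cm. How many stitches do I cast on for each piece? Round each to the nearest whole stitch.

right front 22; cuff 18; hood 45.

Rate = 7/7.5 = 0.933 sts per cm.
right front: 23.5 × 0.933 = 21.93 → 22.
cuff: 19.5 × 0.933 = 18.20 → 18.
hood: 48 × 0.933 = 44.80 → 45.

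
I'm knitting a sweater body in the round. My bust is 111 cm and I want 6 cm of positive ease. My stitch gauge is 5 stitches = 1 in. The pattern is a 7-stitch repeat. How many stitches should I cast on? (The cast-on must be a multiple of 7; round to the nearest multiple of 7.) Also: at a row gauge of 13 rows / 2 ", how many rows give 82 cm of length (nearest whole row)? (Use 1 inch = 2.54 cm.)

Finished = 111 + 6 = 117 cm.
117 cm × 1/2.54 = 46.06 inches.
5/1 = 5 sts per in; 46.06 × 5 = 230.31 sts.
Nearest multiple of 7 → 231.
82 cm = 32.28 inches; × 6.5 = 209.84 → 210 rows.

Cast on 231 stitches; work 210 rows.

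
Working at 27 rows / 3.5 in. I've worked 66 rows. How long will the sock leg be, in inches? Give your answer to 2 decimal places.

27 rows / 3.5 inch = 7.714 rows per inch.
66 / 7.714 = 8.556 inches.

8.56 inches.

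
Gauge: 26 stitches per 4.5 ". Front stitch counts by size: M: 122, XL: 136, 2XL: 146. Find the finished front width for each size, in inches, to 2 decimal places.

26/4.5 = 5.778 sts per in.
M: 122 / 5.778 = 21.115 → 21.12 in.
XL: 136 / 5.778 = 23.538 → 23.54 in.
2XL: 146 / 5.778 = 25.269 → 25.27 in.

M 21.12 inches; XL 23.54 inches; 2XL 25.27 inches.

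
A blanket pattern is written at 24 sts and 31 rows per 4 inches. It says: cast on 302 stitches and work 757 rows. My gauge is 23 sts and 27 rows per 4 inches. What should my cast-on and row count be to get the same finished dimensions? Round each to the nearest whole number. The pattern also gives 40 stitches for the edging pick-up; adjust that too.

Cast on 289 stitches; work 659 rows; edging pick-up 38 stitches.

Stitches: 302 × 23/24 = 289.42 → 289.
Rows: 757 × 27/31 = 659.32 → 659.
edging pick-up: 40 × 23/24 = 38.33 → 38.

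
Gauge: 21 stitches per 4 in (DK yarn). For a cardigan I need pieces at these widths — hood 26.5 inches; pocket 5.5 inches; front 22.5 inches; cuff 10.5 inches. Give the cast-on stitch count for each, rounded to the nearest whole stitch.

hood 139; pocket 29; front 118; cuff 55.

Rate = 21/4 = 5.25 sts per in.
hood: 26.5 × 5.25 = 139.12 → 139.
pocket: 5.5 × 5.25 = 28.88 → 29.
front: 22.5 × 5.25 = 118.12 → 118.
cuff: 10.5 × 5.25 = 55.12 → 55.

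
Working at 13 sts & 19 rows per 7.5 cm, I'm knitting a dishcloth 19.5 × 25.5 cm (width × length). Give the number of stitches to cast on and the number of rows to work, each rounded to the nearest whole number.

Cast on 34 stitches and work 65 rows.

Stitch gauge = 13/7.5 = 1.733 sts/cm; 19.5 × 1.733 = 33.80 → 34 sts.
Row gauge = 19/7.5 = 2.533 rows/cm; 25.5 × 2.533 = 64.60 → 65 rows.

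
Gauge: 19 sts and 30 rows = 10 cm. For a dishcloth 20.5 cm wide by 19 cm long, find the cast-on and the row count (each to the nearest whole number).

Stitch gauge = 19/10 = 1.9 sts/cm; 20.5 × 1.9 = 38.95 → 39 sts.
Row gauge = 30/10 = 3 rows/cm; 19 × 3 = 57.00 → 57 rows.

Cast on 39 stitches and work 57 rows.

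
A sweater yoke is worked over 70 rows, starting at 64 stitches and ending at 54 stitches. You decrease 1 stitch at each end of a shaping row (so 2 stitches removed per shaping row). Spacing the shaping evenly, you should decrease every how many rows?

Stitches to remove: |54 − 64| = 10.
Shaping rows needed: 10 / 2 = 5.
70 rows / 5 = every 14 rows.

Decrease every 14th row.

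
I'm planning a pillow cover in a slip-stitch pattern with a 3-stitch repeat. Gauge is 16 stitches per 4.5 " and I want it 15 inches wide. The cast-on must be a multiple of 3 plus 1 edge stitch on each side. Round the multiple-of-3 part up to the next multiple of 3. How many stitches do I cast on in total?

56 stitches.

16 / 4.5 = 3.556 sts per inch.
15 × 3.556 = 53.33 sts.
Less 2 edge sts → 51.33 for the repeat.
Next multiple of 3: 54.
Add back 2 edge sts → 56.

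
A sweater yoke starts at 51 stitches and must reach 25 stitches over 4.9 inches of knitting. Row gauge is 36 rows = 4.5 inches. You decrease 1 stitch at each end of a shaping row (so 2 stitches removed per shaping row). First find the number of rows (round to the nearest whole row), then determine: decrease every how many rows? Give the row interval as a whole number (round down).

Decrease every 3rd row.

Rows = 4.9 × 8 = 39.2 → 39 rows.
Stitches to remove: 26 → 13 shaping rows (at 2 st each).
39 / 13 = 3.00 → every 3 rows.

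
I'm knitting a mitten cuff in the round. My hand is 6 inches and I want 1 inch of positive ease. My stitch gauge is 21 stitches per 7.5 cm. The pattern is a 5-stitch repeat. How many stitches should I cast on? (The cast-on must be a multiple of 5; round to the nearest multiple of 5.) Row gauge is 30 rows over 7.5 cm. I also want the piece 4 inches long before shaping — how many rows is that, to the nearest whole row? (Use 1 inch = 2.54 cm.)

Cast on 50 stitches; work 41 rows.

Finished = 6 + 1 = 7 inches.
7 inches × 2.54 = 17.78 cm.
21/7.5 = 2.8 sts per cm; 17.78 × 2.8 = 49.78 sts.
Nearest multiple of 5 → 50.
4 inches = 10.16 cm; × 4 = 40.64 → 41 rows.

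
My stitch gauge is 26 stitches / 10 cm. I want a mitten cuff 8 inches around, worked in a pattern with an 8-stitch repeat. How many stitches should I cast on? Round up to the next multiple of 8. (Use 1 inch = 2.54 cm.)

Cast on 56 stitches.

8 in = 8 × 2.54 = 20.32 cm.
26 / 10 = 2.6 sts/cm.
20.32 × 2.6 = 52.83 sts.
→ 56.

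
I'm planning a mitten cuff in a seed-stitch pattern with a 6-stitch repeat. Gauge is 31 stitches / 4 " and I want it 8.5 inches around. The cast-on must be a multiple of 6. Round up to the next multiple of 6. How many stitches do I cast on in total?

31 / 4 = 7.75 sts per inch.
8.5 × 7.75 = 65.88 sts.
Next multiple of 6: 66.

66 stitches.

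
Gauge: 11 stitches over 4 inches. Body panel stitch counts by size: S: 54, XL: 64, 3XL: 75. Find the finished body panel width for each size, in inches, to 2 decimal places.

S 19.64 inches; XL 23.27 inches; 3XL 27.27 inches.

11/4 = 2.75 sts per in.
S: 54 / 2.75 = 19.636 → 19.64 in.
XL: 64 / 2.75 = 23.273 → 23.27 in.
3XL: 75 / 2.75 = 27.273 → 27.27 in.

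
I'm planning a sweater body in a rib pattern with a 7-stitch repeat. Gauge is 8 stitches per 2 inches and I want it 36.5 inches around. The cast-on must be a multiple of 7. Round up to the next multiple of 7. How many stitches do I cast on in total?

Cast on 147 stitches.

8 / 2 = 4 sts per inch.
36.5 × 4 = 146.00 sts.
Next multiple of 7: 147.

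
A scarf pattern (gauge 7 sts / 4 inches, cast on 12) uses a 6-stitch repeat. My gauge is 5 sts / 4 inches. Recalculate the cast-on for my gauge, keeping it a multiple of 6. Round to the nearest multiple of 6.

Cast on 6 stitches.

12 × 5 / 7 = 8.57.
Nearest multiple of 6: 6.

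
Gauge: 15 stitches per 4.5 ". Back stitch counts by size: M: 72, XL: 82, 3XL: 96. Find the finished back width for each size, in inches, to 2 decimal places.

M 21.60 inches; XL 24.60 inches; 3XL 28.80 inches.

15/4.5 = 3.333 sts per in.
M: 72 / 3.333 = 21.600 → 21.60 in.
XL: 82 / 3.333 = 24.600 → 24.60 in.
3XL: 96 / 3.333 = 28.800 → 28.80 in.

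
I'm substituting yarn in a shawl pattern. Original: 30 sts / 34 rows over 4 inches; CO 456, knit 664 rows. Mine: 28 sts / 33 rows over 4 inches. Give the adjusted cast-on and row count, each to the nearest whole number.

Stitches: 456 × 28/30 = 425.60 → 426.
Rows: 664 × 33/34 = 644.47 → 644.

Cast on 426 stitches; work 644 rows.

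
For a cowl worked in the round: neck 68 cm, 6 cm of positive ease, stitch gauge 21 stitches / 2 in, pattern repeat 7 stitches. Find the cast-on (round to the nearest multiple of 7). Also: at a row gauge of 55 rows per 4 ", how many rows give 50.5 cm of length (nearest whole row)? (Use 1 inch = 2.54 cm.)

Finished = 68 + 6 = 74 cm.
74 cm × 1/2.54 = 29.13 inches.
21/2 = 10.5 sts per in; 29.13 × 10.5 = 305.91 sts.
Nearest multiple of 7 → 308.
50.5 cm = 19.88 inches; × 13.75 = 273.38 → 273 rows.

Cast on 308 stitches; work 273 rows.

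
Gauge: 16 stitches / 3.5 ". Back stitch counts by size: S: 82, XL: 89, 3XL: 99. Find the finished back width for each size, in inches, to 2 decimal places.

16/3.5 = 4.571 sts per in.
S: 82 / 4.571 = 17.938 → 17.94 in.
XL: 89 / 4.571 = 19.469 → 19.47 in.
3XL: 99 / 4.571 = 21.656 → 21.66 in.

S 17.94 inches; XL 19.47 inches; 3XL 21.66 inches.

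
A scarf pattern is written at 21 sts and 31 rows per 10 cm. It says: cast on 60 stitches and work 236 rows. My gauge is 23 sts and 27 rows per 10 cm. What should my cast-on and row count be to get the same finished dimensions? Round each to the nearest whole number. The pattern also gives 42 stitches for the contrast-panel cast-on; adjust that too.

Stitches: 60 × 23/21 = 65.71 → 66.
Rows: 236 × 27/31 = 205.55 → 206.
contrast-panel cast-on: 42 × 23/21 = 46.00 → 46.

Cast on 66 stitches; work 206 rows; contrast-panel cast-on 46 stitches.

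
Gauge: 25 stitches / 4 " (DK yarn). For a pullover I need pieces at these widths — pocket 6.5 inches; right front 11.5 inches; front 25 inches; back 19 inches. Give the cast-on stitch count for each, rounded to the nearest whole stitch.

pocket 41; right front 72; front 156; back 119.

Rate = 25/4 = 6.25 sts per in.
pocket: 6.5 × 6.25 = 40.62 → 41.
right front: 11.5 × 6.25 = 71.88 → 72.
front: 25 × 6.25 = 156.25 → 156.
back: 19 × 6.25 = 118.75 → 119.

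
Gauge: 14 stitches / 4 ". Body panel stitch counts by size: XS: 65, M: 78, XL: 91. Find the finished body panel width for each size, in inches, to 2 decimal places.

XS 18.57 inches; M 22.29 inches; XL 26.00 inches.

14/4 = 3.5 sts per in.
XS: 65 / 3.5 = 18.571 → 18.57 in.
M: 78 / 3.5 = 22.286 → 22.29 in.
XL: 91 / 3.5 = 26.000 → 26.00 in.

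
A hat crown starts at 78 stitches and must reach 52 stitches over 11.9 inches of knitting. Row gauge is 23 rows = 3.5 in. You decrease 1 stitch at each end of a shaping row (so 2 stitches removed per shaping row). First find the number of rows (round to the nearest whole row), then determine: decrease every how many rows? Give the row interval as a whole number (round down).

Rows = 11.9 × 6.571 = 78.2 → 78 rows.
Stitches to remove: 26 → 13 shaping rows (at 2 st each).
78 / 13 = 6.00 → every 6 rows.

Decrease every 6th row.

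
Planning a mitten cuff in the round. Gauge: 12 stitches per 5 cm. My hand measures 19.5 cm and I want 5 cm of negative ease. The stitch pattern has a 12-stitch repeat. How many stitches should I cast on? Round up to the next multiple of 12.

Finished = 19.5 − 5 = 14.5 cm.
12 / 5 = 2.4 sts/cm.
14.5 × 2.4 = 34.80 sts.
Next multiple of 12: 36.

36 stitches.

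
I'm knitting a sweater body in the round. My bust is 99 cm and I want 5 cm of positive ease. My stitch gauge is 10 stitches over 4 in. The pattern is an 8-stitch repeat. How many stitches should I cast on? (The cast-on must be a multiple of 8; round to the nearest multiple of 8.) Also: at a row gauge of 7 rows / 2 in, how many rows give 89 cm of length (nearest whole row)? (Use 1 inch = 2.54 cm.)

Finished = 99 + 5 = 104 cm.
104 cm × 1/2.54 = 40.94 inches.
10/4 = 2.5 sts per in; 40.94 × 2.5 = 102.36 sts.
Nearest multiple of 8 → 104.
89 cm = 35.04 inches; × 3.5 = 122.64 → 123 rows.

Cast on 104 stitches; work 123 rows.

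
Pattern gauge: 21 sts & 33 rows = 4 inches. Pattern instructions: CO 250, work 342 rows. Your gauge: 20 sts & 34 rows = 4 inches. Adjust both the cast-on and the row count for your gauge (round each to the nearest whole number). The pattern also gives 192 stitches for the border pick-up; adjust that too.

Stitches: 250 × 20/21 = 238.10 → 238.
Rows: 342 × 34/33 = 352.36 → 352.
border pick-up: 192 × 20/21 = 182.86 → 183.

Cast on 238 stitches; work 352 rows; border pick-up 183 stitches.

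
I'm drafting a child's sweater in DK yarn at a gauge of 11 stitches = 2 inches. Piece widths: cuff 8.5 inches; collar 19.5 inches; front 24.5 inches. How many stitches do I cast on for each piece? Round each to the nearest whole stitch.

cuff 47; collar 107; front 135.

Rate = 11/2 = 5.5 sts per in.
cuff: 8.5 × 5.5 = 46.75 → 47.
collar: 19.5 × 5.5 = 107.25 → 107.
front: 24.5 × 5.5 = 134.75 → 135.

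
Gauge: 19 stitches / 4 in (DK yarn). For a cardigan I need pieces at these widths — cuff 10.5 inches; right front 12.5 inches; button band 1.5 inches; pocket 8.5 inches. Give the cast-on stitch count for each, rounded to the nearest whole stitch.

cuff 50; right front 59; button band 7; pocket 40.

Rate = 19/4 = 4.75 sts per in.
cuff: 10.5 × 4.75 = 49.88 → 50.
right front: 12.5 × 4.75 = 59.38 → 59.
button band: 1.5 × 4.75 = 7.12 → 7.
pocket: 8.5 × 4.75 = 40.38 → 40.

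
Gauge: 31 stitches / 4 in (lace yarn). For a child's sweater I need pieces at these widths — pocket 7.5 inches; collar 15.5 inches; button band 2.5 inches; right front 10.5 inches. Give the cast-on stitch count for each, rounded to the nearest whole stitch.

pocket 58; collar 120; button band 19; right front 81.

Rate = 31/4 = 7.75 sts per in.
pocket: 7.5 × 7.75 = 58.12 → 58.
collar: 15.5 × 7.75 = 120.12 → 120.
button band: 2.5 × 7.75 = 19.38 → 19.
right front: 10.5 × 7.75 = 81.38 → 81.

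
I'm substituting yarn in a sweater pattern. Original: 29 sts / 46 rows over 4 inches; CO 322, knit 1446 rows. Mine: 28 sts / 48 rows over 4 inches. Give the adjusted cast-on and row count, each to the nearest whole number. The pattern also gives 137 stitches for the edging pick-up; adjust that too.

Cast on 311 stitches; work 1509 rows; edging pick-up 132 stitches.

Stitches: 322 × 28/29 = 310.90 → 311.
Rows: 1446 × 48/46 = 1508.87 → 1509.
edging pick-up: 137 × 28/29 = 132.28 → 132.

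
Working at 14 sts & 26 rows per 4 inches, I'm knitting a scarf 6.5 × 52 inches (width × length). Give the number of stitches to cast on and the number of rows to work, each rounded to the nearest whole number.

Stitch gauge = 14/4 = 3.5 sts/in; 6.5 × 3.5 = 22.75 → 23 sts.
Row gauge = 26/4 = 6.5 rows/in; 52 × 6.5 = 338.00 → 338 rows.

Cast on 23 stitches and work 338 rows.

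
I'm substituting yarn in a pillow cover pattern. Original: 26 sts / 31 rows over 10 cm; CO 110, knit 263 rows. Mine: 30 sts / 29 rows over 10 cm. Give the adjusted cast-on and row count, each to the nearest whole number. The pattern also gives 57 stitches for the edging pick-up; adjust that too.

Cast on 127 stitches; work 246 rows; edging pick-up 66 stitches.

Stitches: 110 × 30/26 = 126.92 → 127.
Rows: 263 × 29/31 = 246.03 → 246.
edging pick-up: 57 × 30/26 = 65.77 → 66.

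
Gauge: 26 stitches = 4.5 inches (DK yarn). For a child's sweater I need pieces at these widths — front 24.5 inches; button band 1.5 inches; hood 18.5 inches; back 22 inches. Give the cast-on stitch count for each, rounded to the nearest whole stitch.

Rate = 26/4.5 = 5.778 sts per in.
front: 24.5 × 5.778 = 141.56 → 142.
button band: 1.5 × 5.778 = 8.67 → 9.
hood: 18.5 × 5.778 = 106.89 → 107.
back: 22 × 5.778 = 127.11 → 127.

front 142; button band 9; hood 107; back 127.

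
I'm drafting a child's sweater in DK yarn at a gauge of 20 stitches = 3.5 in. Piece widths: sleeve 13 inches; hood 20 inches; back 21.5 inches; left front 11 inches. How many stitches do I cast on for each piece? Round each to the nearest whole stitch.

sleeve 74; hood 114; back 123; left front 63.

Rate = 20/3.5 = 5.714 sts per in.
sleeve: 13 × 5.714 = 74.29 → 74.
hood: 20 × 5.714 = 114.29 → 114.
back: 21.5 × 5.714 = 122.86 → 123.
left front: 11 × 5.714 = 62.86 → 63.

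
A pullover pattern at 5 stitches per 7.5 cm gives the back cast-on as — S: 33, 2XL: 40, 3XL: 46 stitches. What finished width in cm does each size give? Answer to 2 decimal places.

S 49.50 cm; 2XL 60.00 cm; 3XL 69.00 cm.

5/7.5 = 0.667 sts per cm.
S: 33 / 0.667 = 49.500 → 49.50 cm.
2XL: 40 / 0.667 = 60.000 → 60.00 cm.
3XL: 46 / 0.667 = 69.000 → 69.00 cm.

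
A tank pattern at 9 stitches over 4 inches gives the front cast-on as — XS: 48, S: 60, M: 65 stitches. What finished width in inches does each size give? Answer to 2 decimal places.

9/4 = 2.25 sts per in.
XS: 48 / 2.25 = 21.333 → 21.33 in.
S: 60 / 2.25 = 26.667 → 26.67 in.
M: 65 / 2.25 = 28.889 → 28.89 in.

XS 21.33 inches; S 26.67 inches; M 28.89 inches.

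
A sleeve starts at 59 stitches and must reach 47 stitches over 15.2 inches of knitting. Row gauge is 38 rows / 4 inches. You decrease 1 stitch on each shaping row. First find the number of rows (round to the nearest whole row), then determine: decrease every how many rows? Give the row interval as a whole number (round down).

Rows = 15.2 × 9.5 = 144.4 → 144 rows.
Stitches to remove: 12 → 12 shaping rows (at 1 st each).
144 / 12 = 12.00 → every 12 rows.

Decrease every 12th row.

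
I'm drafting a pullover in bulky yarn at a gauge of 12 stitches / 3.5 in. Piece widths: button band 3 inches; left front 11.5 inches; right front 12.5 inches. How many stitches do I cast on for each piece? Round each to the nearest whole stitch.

Rate = 12/3.5 = 3.429 sts per in.
button band: 3 × 3.429 = 10.29 → 10.
left front: 11.5 × 3.429 = 39.43 → 39.
right front: 12.5 × 3.429 = 42.86 → 43.

button band 10; left front 39; right front 43.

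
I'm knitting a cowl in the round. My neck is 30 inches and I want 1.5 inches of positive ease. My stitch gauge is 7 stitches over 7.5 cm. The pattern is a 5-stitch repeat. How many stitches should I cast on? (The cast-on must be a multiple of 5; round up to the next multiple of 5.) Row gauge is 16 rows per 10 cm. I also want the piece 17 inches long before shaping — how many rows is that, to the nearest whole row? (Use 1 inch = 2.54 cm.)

Cast on 75 stitches; work 69 rows.

Finished = 30 + 1.5 = 31.5 inches.
31.5 inches × 2.54 = 80.01 cm.
7/7.5 = 0.933 sts per cm; 80.01 × 0.933 = 74.68 sts.
Next multiple of 5 → 75.
17 inches = 43.18 cm; × 1.6 = 69.09 → 69 rows.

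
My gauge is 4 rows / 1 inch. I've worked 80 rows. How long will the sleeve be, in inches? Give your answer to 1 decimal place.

4 rows / 1 inch = 4 rows per inch.
80 / 4 = 20.00 inches.

20.0 inches.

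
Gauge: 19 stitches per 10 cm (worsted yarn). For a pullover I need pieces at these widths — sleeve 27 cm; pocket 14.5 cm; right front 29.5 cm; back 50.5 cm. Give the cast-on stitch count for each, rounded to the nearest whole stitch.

Rate = 19/10 = 1.9 sts per cm.
sleeve: 27 × 1.9 = 51.30 → 51.
pocket: 14.5 × 1.9 = 27.55 → 28.
right front: 29.5 × 1.9 = 56.05 → 56.
back: 50.5 × 1.9 = 95.95 → 96.

sleeve 51; pocket 28; right front 56; back 96.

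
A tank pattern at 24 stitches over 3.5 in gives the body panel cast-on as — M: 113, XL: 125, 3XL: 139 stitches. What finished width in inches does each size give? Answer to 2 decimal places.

M 16.48 inches; XL 18.23 inches; 3XL 20.27 inches.

24/3.5 = 6.857 sts per in.
M: 113 / 6.857 = 16.479 → 16.48 in.
XL: 125 / 6.857 = 18.229 → 18.23 in.
3XL: 139 / 6.857 = 20.271 → 20.27 in.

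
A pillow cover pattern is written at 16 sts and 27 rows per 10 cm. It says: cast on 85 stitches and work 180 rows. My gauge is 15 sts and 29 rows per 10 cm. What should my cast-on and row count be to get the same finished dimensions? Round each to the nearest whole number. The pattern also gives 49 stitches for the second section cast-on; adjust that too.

Stitches: 85 × 15/16 = 79.69 → 80.
Rows: 180 × 29/27 = 193.33 → 193.
second section cast-on: 49 × 15/16 = 45.94 → 46.

Cast on 80 stitches; work 193 rows; second section cast-on 46 stitches.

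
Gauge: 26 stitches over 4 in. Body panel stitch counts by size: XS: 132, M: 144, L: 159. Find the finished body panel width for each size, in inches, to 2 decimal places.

26/4 = 6.5 sts per in.
XS: 132 / 6.5 = 20.308 → 20.31 in.
M: 144 / 6.5 = 22.154 → 22.15 in.
L: 159 / 6.5 = 24.462 → 24.46 in.

XS 20.31 inches; M 22.15 inches; L 24.46 inches.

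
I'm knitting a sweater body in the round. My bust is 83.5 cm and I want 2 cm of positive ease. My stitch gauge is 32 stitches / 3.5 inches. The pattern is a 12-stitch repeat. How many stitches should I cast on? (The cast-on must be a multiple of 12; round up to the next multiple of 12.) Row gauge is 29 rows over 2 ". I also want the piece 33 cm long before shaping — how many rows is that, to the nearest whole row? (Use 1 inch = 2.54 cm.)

Finished = 83.5 + 2 = 85.5 cm.
85.5 cm × 1/2.54 = 33.66 inches.
32/3.5 = 9.143 sts per in; 33.66 × 9.143 = 307.76 sts.
Next multiple of 12 → 312.
33 cm = 12.99 inches; × 14.5 = 188.39 → 188 rows.

Cast on 312 stitches; work 188 rows.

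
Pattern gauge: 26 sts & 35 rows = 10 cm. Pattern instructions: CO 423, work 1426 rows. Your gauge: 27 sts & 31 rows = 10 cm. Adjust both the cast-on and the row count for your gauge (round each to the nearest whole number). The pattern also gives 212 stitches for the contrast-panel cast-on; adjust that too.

Cast on 439 stitches; work 1263 rows; contrast-panel cast-on 220 stitches.

Stitches: 423 × 27/26 = 439.27 → 439.
Rows: 1426 × 31/35 = 1263.03 → 1263.
contrast-panel cast-on: 212 × 27/26 = 220.15 → 220.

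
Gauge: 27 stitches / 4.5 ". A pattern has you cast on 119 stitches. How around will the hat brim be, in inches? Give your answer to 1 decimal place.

27 stitches / 4.5 inch = 6 stitches per inch.
119 / 6 = 19.83 inches.

19.8 inches.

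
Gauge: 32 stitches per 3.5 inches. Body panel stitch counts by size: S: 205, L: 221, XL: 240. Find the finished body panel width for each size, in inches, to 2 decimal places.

S 22.42 inches; L 24.17 inches; XL 26.25 inches.

32/3.5 = 9.143 sts per in.
S: 205 / 9.143 = 22.422 → 22.42 in.
L: 221 / 9.143 = 24.172 → 24.17 in.
XL: 240 / 9.143 = 26.250 → 26.25 in.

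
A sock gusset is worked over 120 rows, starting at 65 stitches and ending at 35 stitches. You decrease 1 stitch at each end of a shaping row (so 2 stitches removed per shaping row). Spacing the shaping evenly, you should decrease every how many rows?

Decrease every 8th row.

Stitches to remove: |35 − 65| = 30.
Shaping rows needed: 30 / 2 = 15.
120 rows / 15 = every 8 rows.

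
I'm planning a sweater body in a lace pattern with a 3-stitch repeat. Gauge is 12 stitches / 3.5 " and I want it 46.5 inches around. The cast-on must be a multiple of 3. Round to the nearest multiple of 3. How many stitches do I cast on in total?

159 stitches.

12 / 3.5 = 3.429 sts per inch.
46.5 × 3.429 = 159.43 sts.
Nearest multiple of 3: 159.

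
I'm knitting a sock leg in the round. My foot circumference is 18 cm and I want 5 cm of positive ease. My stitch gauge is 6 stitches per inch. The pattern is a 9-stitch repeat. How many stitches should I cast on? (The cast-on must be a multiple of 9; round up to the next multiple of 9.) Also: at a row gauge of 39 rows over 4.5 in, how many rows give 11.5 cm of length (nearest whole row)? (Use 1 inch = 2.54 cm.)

Finished = 18 + 5 = 23 cm.
23 cm × 1/2.54 = 9.06 inches.
6/1 = 6 sts per in; 9.06 × 6 = 54.33 sts.
Next multiple of 9 → 63.
11.5 cm = 4.53 inches; × 8.667 = 39.24 → 39 rows.

Cast on 63 stitches; work 39 rows.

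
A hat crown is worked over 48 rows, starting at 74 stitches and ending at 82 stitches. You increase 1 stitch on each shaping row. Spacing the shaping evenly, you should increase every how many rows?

Stitches to add: |82 − 74| = 8.
Shaping rows needed: 8 / 1 = 8.
48 rows / 8 = every 6 rows.

Increase every 6th row.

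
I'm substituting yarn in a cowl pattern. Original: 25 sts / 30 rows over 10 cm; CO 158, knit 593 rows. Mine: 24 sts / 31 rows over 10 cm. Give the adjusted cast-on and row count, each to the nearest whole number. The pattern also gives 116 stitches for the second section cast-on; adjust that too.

Stitches: 158 × 24/25 = 151.68 → 152.
Rows: 593 × 31/30 = 612.77 → 613.
second section cast-on: 116 × 24/25 = 111.36 → 111.

Cast on 152 stitches; work 613 rows; second section cast-on 111 stitches.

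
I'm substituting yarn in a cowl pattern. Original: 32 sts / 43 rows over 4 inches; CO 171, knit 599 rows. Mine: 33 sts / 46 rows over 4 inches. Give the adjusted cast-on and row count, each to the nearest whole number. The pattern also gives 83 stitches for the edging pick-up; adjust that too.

Cast on 176 stitches; work 641 rows; edging pick-up 86 stitches.

Stitches: 171 × 33/32 = 176.34 → 176.
Rows: 599 × 46/43 = 640.79 → 641.
edging pick-up: 83 × 33/32 = 85.59 → 86.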